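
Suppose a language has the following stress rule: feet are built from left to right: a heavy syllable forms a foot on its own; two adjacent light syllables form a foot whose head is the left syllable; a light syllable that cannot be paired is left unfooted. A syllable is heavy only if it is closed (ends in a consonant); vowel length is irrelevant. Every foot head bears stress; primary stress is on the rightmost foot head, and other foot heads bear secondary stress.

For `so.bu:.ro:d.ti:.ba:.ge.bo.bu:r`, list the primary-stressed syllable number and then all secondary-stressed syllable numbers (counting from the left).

Weights: 1 so L, 2 bu: L, 3 ro:d H, 4 ti: L, 5 ba: L, 6 ge L, 7 bo L, 8 bu:r H.
Parse left to right (heavy = foot alone; LL = one foot; stranded L unfooted): (ˈso.bu:) (ˈro:d) (ˈti:.ba:) (ˈge.bo) (ˈbu:r).
Foot heads: 1, 3, 4, 6, 8.
Primary stress on the rightmost head = syllable 8.
Secondary stress on 1, 3, 4, 6: ˌso.bu:.ˌro:d.ˌti:.ba:.ˌge.bo.ˈbu:r.

primary 8, secondary 1, 3, 4, 6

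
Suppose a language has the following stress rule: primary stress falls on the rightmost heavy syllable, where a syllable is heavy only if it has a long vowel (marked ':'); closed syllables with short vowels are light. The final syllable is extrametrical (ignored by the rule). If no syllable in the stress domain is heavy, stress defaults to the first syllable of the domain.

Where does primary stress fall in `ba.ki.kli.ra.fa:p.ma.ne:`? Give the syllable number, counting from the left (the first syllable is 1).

The final syllable (7, ne:) is extrametrical; the stress domain is syllables 1–6.
Weights: 1 ba L, 2 ki L, 3 kli L, 4 ra L, 5 fa:p H, 6 ma L.
Heavy syllables in the domain: 5. The rightmost is syllable 5 (fa:p).
Primary stress: syllable 5 → ba.ki.kli.ra.ˈfa:p.ma.ne:.

5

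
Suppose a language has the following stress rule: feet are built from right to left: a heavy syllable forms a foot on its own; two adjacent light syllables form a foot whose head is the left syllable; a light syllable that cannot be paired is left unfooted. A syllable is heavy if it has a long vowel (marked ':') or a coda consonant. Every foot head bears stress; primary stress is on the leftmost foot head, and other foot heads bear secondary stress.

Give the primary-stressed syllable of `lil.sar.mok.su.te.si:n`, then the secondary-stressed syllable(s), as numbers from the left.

primary 1, secondary 2, 3, 4, 6

Weights: 1 lil H, 2 sar H, 3 mok H, 4 su L, 5 te L, 6 si:n H.
Parse right to left (heavy = foot alone; LL = one foot; stranded L unfooted): (ˈlil) (ˈsar) (ˈmok) (ˈsu.te) (ˈsi:n).
Foot heads: 1, 2, 3, 4, 6.
Primary stress on the leftmost head = syllable 1.
Secondary stress on 2, 3, 4, 6: ˈlil.ˌsar.ˌmok.ˌsu.te.ˌsi:n.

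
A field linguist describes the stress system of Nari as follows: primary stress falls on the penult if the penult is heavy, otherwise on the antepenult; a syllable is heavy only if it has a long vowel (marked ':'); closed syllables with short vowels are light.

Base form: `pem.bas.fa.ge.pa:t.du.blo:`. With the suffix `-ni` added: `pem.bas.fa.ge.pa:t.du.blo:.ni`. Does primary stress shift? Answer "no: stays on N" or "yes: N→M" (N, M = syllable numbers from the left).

Base `pem.bas.fa.ge.pa:t.du.blo:` (7 syllables):
  Weights: 5 pa:t H, 6 du L, 7 blo: H.
  The penult (syllable 6, du) is light, so stress falls on the antepenult (syllable 5, pa:t).
  → primary stress on syllable 5.
Suffixed `pem.bas.fa.ge.pa:t.du.blo:.ni` (8 syllables):
  Weights: 6 du L, 7 blo: H, 8 ni L.
  The penult (syllable 7, blo:) is heavy, so it takes stress.
  → primary stress on syllable 7.

yes: 5→7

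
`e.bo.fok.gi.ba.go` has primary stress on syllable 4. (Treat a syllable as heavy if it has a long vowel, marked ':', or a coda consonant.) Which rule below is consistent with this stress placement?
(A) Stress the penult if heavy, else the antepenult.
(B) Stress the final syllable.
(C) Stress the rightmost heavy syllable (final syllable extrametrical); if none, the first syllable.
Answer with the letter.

Rule A → syllable 4 ✓.
Rule B → syllable 6 (observed: 4).
Rule C → syllable 3 (observed: 4).

A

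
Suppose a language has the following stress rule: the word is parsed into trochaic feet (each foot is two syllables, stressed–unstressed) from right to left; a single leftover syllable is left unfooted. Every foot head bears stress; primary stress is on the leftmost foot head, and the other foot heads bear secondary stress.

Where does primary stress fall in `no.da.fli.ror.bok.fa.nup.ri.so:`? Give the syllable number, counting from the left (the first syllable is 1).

Parse right to left into trochaic (ˈσσ) feet: no (ˈda.fli) (ˈror.bok) (ˈfa.nup) (ˈri.so:). Syllable 1 is left unfooted.
Foot heads (stressed positions): 2, 4, 6, 8.
End Rule Leftmost: primary stress on the leftmost head = syllable 2.
Primary stress: syllable 2 → no.ˈda.fli.ror.bok.fa.nup.ri.so:.

2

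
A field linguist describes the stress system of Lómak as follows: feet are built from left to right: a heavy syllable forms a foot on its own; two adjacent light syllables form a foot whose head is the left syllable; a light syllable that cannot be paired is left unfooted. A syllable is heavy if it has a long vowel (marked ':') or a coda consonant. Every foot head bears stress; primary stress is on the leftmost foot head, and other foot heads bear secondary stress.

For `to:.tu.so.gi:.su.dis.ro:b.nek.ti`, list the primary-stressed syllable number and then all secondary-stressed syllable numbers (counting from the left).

Weights: 1 to: H, 2 tu L, 3 so L, 4 gi: H, 5 su L, 6 dis H, 7 ro:b H, 8 nek H, 9 ti L.
Parse left to right (heavy = foot alone; LL = one foot; stranded L unfooted): (ˈto:) (ˈtu.so) (ˈgi:) su (ˈdis) (ˈro:b) (ˈnek) ti.
Foot heads: 1, 2, 4, 6, 7, 8.
Primary stress on the leftmost head = syllable 1.
Secondary stress on 2, 4, 6, 7, 8: ˈto:.ˌtu.so.ˌgi:.su.ˌdis.ˌro:b.ˌnek.ti.

primary 1, secondary 2, 4, 6, 7, 8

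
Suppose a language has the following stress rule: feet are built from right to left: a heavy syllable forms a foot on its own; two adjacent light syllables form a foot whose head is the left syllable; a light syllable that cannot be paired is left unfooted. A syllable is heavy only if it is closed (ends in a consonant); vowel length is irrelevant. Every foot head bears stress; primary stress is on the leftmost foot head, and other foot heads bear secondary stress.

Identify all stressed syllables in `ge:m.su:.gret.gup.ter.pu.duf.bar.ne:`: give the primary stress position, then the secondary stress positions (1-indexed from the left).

primary 1, secondary 3, 4, 5, 7, 8

Weights: 1 ge:m H, 2 su: L, 3 gret H, 4 gup H, 5 ter H, 6 pu L, 7 duf H, 8 bar H, 9 ne: L.
Parse right to left (heavy = foot alone; LL = one foot; stranded L unfooted): (ˈge:m) su: (ˈgret) (ˈgup) (ˈter) pu (ˈduf) (ˈbar) ne:.
Foot heads: 1, 3, 4, 5, 7, 8.
Primary stress on the leftmost head = syllable 1.
Secondary stress on 3, 4, 5, 7, 8: ˈge:m.su:.ˌgret.ˌgup.ˌter.pu.ˌduf.ˌbar.ne:.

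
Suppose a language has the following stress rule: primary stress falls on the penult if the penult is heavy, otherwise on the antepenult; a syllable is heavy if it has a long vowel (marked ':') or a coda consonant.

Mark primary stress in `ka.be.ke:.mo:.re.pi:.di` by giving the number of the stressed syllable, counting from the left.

6

Weights: 5 re L, 6 pi: H, 7 di L.
The penult (syllable 6, pi:) is heavy, so it takes stress.
Primary stress: syllable 6 → ka.be.ke:.mo:.re.ˈpi:.di.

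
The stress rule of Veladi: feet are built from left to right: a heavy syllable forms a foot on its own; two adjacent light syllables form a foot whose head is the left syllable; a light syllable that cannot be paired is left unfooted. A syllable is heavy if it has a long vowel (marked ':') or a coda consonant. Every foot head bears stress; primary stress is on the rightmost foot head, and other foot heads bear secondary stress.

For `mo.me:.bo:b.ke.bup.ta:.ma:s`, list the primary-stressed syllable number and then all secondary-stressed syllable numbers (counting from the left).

primary 7, secondary 2, 3, 5, 6

Weights: 1 mo L, 2 me: H, 3 bo:b H, 4 ke L, 5 bup H, 6 ta: H, 7 ma:s H.
Parse left to right (heavy = foot alone; LL = one foot; stranded L unfooted): mo (ˈme:) (ˈbo:b) ke (ˈbup) (ˈta:) (ˈma:s).
Foot heads: 2, 3, 5, 6, 7.
Primary stress on the rightmost head = syllable 7.
Secondary stress on 2, 3, 5, 6: mo.ˌme:.ˌbo:b.ke.ˌbup.ˌta:.ˈma:s.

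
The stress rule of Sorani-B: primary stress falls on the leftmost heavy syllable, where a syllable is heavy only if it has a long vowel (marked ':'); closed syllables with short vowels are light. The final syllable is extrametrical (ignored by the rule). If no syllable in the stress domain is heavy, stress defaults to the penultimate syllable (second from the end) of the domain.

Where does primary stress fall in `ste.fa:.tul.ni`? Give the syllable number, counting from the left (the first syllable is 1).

The final syllable (4, ni) is extrametrical; the stress domain is syllables 1–3.
Weights: 1 ste L, 2 fa: H, 3 tul L.
Heavy syllables in the domain: 2. The leftmost is syllable 2 (fa:).
Primary stress: syllable 2 → ste.ˈfa:.tul.ni.

2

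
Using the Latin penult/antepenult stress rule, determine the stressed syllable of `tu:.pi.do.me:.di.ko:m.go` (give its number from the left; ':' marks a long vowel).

6

Classical Latin: stress the penult if heavy (long vowel or closed), else the antepenult.
Weights: 5 di L, 6 ko:m H, 7 go L.
The penult (syllable 6, ko:m) is heavy, so it takes stress.
Stress on syllable 6: tu:.pi.do.me:.di.ˈko:m.go.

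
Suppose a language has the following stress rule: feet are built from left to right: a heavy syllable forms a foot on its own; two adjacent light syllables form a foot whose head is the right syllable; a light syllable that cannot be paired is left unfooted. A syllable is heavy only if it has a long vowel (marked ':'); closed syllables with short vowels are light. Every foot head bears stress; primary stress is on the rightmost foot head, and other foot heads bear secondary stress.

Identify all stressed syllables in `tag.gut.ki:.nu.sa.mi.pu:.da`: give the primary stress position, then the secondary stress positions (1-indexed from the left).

primary 7, secondary 2, 3, 5

Weights: 1 tag L, 2 gut L, 3 ki: H, 4 nu L, 5 sa L, 6 mi L, 7 pu: H, 8 da L.
Parse left to right (heavy = foot alone; LL = one foot; stranded L unfooted): (tag.ˈgut) (ˈki:) (nu.ˈsa) mi (ˈpu:) da.
Foot heads: 2, 3, 5, 7.
Primary stress on the rightmost head = syllable 7.
Secondary stress on 2, 3, 5: tag.ˌgut.ˌki:.nu.ˌsa.mi.ˈpu:.da.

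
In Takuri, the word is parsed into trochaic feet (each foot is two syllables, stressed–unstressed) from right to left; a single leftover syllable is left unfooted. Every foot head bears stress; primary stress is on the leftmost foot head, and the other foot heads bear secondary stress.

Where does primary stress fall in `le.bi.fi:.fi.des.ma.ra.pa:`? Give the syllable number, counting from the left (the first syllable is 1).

Parse right to left into trochaic (ˈσσ) feet: (ˈle.bi) (ˈfi:.fi) (ˈdes.ma) (ˈra.pa:).
Foot heads (stressed positions): 1, 3, 5, 7.
End Rule Leftmost: primary stress on the leftmost head = syllable 1.
Primary stress: syllable 1 → ˈle.bi.fi:.fi.des.ma.ra.pa:.

1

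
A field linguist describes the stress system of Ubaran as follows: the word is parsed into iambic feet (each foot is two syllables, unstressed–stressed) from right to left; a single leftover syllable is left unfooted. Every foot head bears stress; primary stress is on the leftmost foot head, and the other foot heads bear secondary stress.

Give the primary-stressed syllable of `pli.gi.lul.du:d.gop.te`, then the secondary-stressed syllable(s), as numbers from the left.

primary 2, secondary 4, 6

Parse right to left into iambic (σˈσ) feet: (pli.ˈgi) (lul.ˈdu:d) (gop.ˈte).
Foot heads (stressed positions): 2, 4, 6.
End Rule Leftmost: primary stress on the leftmost head = syllable 2.
Secondary stress on 4, 6: pli.ˈgi.lul.ˌdu:d.gop.ˌte.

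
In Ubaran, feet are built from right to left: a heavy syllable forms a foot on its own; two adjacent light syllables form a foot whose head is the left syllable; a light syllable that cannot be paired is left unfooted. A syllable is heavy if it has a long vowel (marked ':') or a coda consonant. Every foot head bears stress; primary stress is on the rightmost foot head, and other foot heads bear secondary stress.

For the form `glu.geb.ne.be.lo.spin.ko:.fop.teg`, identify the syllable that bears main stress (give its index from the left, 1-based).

9

Weights: 1 glu L, 2 geb H, 3 ne L, 4 be L, 5 lo L, 6 spin H, 7 ko: H, 8 fop H, 9 teg H.
Parse right to left (heavy = foot alone; LL = one foot; stranded L unfooted): glu (ˈgeb) ne (ˈbe.lo) (ˈspin) (ˈko:) (ˈfop) (ˈteg).
Foot heads: 2, 4, 6, 7, 8, 9.
Primary stress on the rightmost head = syllable 9.
Primary stress: syllable 9 → glu.geb.ne.be.lo.spin.ko:.fop.ˈteg.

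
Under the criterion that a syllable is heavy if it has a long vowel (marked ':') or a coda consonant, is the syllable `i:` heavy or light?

heavy

`i:`: long vowel, open (no coda). Long vowel → heavy.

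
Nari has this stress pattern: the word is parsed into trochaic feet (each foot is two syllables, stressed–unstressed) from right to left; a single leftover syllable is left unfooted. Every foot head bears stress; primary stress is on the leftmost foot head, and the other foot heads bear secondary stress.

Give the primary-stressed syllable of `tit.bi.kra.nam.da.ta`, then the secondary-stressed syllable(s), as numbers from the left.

Parse right to left into trochaic (ˈσσ) feet: (ˈtit.bi) (ˈkra.nam) (ˈda.ta).
Foot heads (stressed positions): 1, 3, 5.
End Rule Leftmost: primary stress on the leftmost head = syllable 1.
Secondary stress on 3, 5: ˈtit.bi.ˌkra.nam.ˌda.ta.

primary 1, secondary 3, 5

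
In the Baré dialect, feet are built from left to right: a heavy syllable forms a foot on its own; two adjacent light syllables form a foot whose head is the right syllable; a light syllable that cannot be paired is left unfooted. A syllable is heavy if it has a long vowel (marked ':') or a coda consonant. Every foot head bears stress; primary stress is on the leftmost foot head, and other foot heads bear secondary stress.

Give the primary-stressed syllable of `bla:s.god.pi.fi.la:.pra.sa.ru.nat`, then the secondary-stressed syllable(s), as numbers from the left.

Weights: 1 bla:s H, 2 god H, 3 pi L, 4 fi L, 5 la: H, 6 pra L, 7 sa L, 8 ru L, 9 nat H.
Parse left to right (heavy = foot alone; LL = one foot; stranded L unfooted): (ˈbla:s) (ˈgod) (pi.ˈfi) (ˈla:) (pra.ˈsa) ru (ˈnat).
Foot heads: 1, 2, 4, 5, 7, 9.
Primary stress on the leftmost head = syllable 1.
Secondary stress on 2, 4, 5, 7, 9: ˈbla:s.ˌgod.pi.ˌfi.ˌla:.pra.ˌsa.ru.ˌnat.

primary 1, secondary 2, 4, 5, 7, 9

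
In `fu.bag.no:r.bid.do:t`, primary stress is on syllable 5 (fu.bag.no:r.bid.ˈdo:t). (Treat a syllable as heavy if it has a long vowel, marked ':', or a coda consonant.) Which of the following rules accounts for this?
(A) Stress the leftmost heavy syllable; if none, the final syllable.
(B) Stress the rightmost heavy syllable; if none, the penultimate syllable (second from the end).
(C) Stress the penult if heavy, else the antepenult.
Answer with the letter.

Rule A → syllable 2 (observed: 5).
Rule B → syllable 5 ✓.
Rule C → syllable 4 (observed: 5).

B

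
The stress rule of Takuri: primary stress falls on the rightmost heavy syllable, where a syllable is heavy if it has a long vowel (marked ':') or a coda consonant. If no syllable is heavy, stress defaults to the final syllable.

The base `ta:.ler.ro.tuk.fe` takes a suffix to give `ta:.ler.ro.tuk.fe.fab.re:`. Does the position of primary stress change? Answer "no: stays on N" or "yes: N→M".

Base `ta:.ler.ro.tuk.fe` (5 syllables):
  Weights: 1 ta: H, 2 ler H, 3 ro L, 4 tuk H, 5 fe L.
  Heavy syllables in the domain: 1, 2, 4. The rightmost is syllable 4 (tuk).
  → primary stress on syllable 4.
Suffixed `ta:.ler.ro.tuk.fe.fab.re:` (7 syllables):
  Weights: 1 ta: H, 2 ler H, 3 ro L, 4 tuk H, 5 fe L, 6 fab H, 7 re: H.
  Heavy syllables in the domain: 1, 2, 4, 6, 7. The rightmost is syllable 7 (re:).
  → primary stress on syllable 7.

yes: 4→7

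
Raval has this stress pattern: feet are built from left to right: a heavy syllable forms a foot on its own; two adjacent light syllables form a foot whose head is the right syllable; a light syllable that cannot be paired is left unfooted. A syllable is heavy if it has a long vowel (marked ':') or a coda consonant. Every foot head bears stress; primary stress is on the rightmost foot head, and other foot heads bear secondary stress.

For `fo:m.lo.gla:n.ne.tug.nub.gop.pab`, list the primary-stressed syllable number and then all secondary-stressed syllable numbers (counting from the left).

Weights: 1 fo:m H, 2 lo L, 3 gla:n H, 4 ne L, 5 tug H, 6 nub H, 7 gop H, 8 pab H.
Parse left to right (heavy = foot alone; LL = one foot; stranded L unfooted): (ˈfo:m) lo (ˈgla:n) ne (ˈtug) (ˈnub) (ˈgop) (ˈpab).
Foot heads: 1, 3, 5, 6, 7, 8.
Primary stress on the rightmost head = syllable 8.
Secondary stress on 1, 3, 5, 6, 7: ˌfo:m.lo.ˌgla:n.ne.ˌtug.ˌnub.ˌgop.ˈpab.

primary 8, secondary 1, 3, 5, 6, 7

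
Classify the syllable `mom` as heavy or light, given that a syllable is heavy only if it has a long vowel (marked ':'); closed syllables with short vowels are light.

`mom`: short vowel, closed (coda /m/). Short vowel → light.

light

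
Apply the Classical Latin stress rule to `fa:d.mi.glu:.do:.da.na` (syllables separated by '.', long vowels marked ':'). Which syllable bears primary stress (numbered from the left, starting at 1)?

Classical Latin: stress the penult if heavy (long vowel or closed), else the antepenult.
Weights: 4 do: H, 5 da L, 6 na L.
The penult (syllable 5, da) is light, so stress falls on the antepenult (syllable 4, do:).
Stress on syllable 4: fa:d.mi.glu:.ˈdo:.da.na.

4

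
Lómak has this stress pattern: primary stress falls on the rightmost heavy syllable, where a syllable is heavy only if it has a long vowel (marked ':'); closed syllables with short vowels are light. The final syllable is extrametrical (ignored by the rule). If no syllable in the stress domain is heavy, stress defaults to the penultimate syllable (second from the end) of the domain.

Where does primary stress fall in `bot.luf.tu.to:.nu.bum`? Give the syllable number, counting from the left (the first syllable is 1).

The final syllable (6, bum) is extrametrical; the stress domain is syllables 1–5.
Weights: 1 bot L, 2 luf L, 3 tu L, 4 to: H, 5 nu L.
Heavy syllables in the domain: 4. The rightmost is syllable 4 (to:).
Primary stress: syllable 4 → bot.luf.tu.ˈto:.nu.bum.

4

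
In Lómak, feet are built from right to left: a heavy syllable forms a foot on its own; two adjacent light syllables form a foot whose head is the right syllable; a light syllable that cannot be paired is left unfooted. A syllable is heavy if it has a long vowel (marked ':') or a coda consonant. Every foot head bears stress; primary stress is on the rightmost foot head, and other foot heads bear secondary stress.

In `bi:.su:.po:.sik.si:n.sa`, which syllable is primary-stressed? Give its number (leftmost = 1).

Weights: 1 bi: H, 2 su: H, 3 po: H, 4 sik H, 5 si:n H, 6 sa L.
Parse right to left (heavy = foot alone; LL = one foot; stranded L unfooted): (ˈbi:) (ˈsu:) (ˈpo:) (ˈsik) (ˈsi:n) sa.
Foot heads: 1, 2, 3, 4, 5.
Primary stress on the rightmost head = syllable 5.
Primary stress: syllable 5 → bi:.su:.po:.sik.ˈsi:n.sa.

5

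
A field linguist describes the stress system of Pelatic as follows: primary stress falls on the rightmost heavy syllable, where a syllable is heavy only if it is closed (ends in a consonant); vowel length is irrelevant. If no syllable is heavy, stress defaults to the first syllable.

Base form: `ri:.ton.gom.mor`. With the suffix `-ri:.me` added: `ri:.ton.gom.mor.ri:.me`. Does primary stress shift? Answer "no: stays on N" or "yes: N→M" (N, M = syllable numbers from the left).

no: stays on 4

Base `ri:.ton.gom.mor` (4 syllables):
  Weights: 1 ri: L, 2 ton H, 3 gom H, 4 mor H.
  Heavy syllables in the domain: 2, 3, 4. The rightmost is syllable 4 (mor).
  → primary stress on syllable 4.
Suffixed `ri:.ton.gom.mor.ri:.me` (6 syllables):
  Weights: 1 ri: L, 2 ton H, 3 gom H, 4 mor H, 5 ri: L, 6 me L.
  Heavy syllables in the domain: 2, 3, 4. The rightmost is syllable 4 (mor).
  → primary stress on syllable 4.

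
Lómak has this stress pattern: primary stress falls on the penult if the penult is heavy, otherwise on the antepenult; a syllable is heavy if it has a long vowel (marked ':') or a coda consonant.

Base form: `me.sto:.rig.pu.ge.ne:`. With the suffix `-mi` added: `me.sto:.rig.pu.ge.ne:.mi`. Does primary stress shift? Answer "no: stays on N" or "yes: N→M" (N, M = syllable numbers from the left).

Base `me.sto:.rig.pu.ge.ne:` (6 syllables):
  Weights: 4 pu L, 5 ge L, 6 ne: H.
  The penult (syllable 5, ge) is light, so stress falls on the antepenult (syllable 4, pu).
  → primary stress on syllable 4.
Suffixed `me.sto:.rig.pu.ge.ne:.mi` (7 syllables):
  Weights: 5 ge L, 6 ne: H, 7 mi L.
  The penult (syllable 6, ne:) is heavy, so it takes stress.
  → primary stress on syllable 6.

yes: 4→6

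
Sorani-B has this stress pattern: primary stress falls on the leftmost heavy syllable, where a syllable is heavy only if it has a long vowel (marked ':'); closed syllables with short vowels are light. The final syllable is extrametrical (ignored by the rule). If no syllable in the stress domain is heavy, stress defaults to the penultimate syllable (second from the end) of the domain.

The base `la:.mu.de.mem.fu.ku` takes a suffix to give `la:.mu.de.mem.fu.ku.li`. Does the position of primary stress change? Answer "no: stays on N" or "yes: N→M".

no: stays on 1

Base `la:.mu.de.mem.fu.ku` (6 syllables):
  The final syllable (6, ku) is extrametrical; the stress domain is syllables 1–5.
  Weights: 1 la: H, 2 mu L, 3 de L, 4 mem L, 5 fu L.
  Heavy syllables in the domain: 1. The leftmost is syllable 1 (la:).
  → primary stress on syllable 1.
Suffixed `la:.mu.de.mem.fu.ku.li` (7 syllables):
  The final syllable (7, li) is extrametrical; the stress domain is syllables 1–6.
  Weights: 1 la: H, 2 mu L, 3 de L, 4 mem L, 5 fu L, 6 ku L.
  Heavy syllables in the domain: 1. The leftmost is syllable 1 (la:).
  → primary stress on syllable 1.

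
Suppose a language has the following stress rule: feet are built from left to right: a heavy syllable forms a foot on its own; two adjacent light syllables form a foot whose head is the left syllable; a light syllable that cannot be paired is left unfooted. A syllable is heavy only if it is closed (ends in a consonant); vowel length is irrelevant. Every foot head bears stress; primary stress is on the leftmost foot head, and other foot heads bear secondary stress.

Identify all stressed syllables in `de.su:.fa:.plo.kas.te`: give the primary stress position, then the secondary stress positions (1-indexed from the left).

primary 1, secondary 3, 5

Weights: 1 de L, 2 su: L, 3 fa: L, 4 plo L, 5 kas H, 6 te L.
Parse left to right (heavy = foot alone; LL = one foot; stranded L unfooted): (ˈde.su:) (ˈfa:.plo) (ˈkas) te.
Foot heads: 1, 3, 5.
Primary stress on the leftmost head = syllable 1.
Secondary stress on 3, 5: ˈde.su:.ˌfa:.plo.ˌkas.te.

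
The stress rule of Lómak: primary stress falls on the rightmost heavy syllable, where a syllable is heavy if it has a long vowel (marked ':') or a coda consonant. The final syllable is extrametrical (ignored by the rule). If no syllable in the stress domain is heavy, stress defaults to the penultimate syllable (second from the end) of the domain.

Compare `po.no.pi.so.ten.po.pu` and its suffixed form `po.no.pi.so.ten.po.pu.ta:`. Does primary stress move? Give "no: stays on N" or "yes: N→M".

no: stays on 5

Base `po.no.pi.so.ten.po.pu` (7 syllables):
  The final syllable (7, pu) is extrametrical; the stress domain is syllables 1–6.
  Weights: 1 po L, 2 no L, 3 pi L, 4 so L, 5 ten H, 6 po L.
  Heavy syllables in the domain: 5. The rightmost is syllable 5 (ten).
  → primary stress on syllable 5.
Suffixed `po.no.pi.so.ten.po.pu.ta:` (8 syllables):
  The final syllable (8, ta:) is extrametrical; the stress domain is syllables 1–7.
  Weights: 1 po L, 2 no L, 3 pi L, 4 so L, 5 ten H, 6 po L, 7 pu L.
  Heavy syllables in the domain: 5. The rightmost is syllable 5 (ten).
  → primary stress on syllable 5.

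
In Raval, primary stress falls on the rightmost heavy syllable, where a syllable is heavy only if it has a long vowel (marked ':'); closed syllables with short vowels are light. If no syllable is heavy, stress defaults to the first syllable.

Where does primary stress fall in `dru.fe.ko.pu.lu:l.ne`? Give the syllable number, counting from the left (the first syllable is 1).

Weights: 1 dru L, 2 fe L, 3 ko L, 4 pu L, 5 lu:l H, 6 ne L.
Heavy syllables in the domain: 5. The rightmost is syllable 5 (lu:l).
Primary stress: syllable 5 → dru.fe.ko.pu.ˈlu:l.ne.

5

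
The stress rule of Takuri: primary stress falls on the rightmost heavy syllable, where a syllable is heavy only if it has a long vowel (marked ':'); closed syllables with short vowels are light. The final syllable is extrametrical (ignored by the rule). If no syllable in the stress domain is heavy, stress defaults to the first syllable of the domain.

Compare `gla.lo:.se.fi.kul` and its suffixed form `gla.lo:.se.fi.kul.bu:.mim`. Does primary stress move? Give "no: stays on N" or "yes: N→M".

yes: 2→6

Base `gla.lo:.se.fi.kul` (5 syllables):
  The final syllable (5, kul) is extrametrical; the stress domain is syllables 1–4.
  Weights: 1 gla L, 2 lo: H, 3 se L, 4 fi L.
  Heavy syllables in the domain: 2. The rightmost is syllable 2 (lo:).
  → primary stress on syllable 2.
Suffixed `gla.lo:.se.fi.kul.bu:.mim` (7 syllables):
  The final syllable (7, mim) is extrametrical; the stress domain is syllables 1–6.
  Weights: 1 gla L, 2 lo: H, 3 se L, 4 fi L, 5 kul L, 6 bu: H.
  Heavy syllables in the domain: 2, 6. The rightmost is syllable 6 (bu:).
  → primary stress on syllable 6.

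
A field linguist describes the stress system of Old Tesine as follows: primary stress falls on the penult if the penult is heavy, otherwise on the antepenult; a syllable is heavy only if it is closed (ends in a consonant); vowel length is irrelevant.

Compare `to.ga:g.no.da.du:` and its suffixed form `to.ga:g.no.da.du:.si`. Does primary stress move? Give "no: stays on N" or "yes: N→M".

Base `to.ga:g.no.da.du:` (5 syllables):
  Weights: 3 no L, 4 da L, 5 du: L.
  The penult (syllable 4, da) is light, so stress falls on the antepenult (syllable 3, no).
  → primary stress on syllable 3.
Suffixed `to.ga:g.no.da.du:.si` (6 syllables):
  Weights: 4 da L, 5 du: L, 6 si L.
  The penult (syllable 5, du:) is light, so stress falls on the antepenult (syllable 4, da).
  → primary stress on syllable 4.

yes: 3→4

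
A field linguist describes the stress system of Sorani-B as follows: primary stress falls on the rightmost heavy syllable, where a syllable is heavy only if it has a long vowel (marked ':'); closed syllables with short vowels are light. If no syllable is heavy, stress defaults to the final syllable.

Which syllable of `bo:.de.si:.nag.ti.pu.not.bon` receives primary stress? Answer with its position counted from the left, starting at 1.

Weights: 1 bo: H, 2 de L, 3 si: H, 4 nag L, 5 ti L, 6 pu L, 7 not L, 8 bon L.
Heavy syllables in the domain: 1, 3. The rightmost is syllable 3 (si:).
Primary stress: syllable 3 → bo:.de.ˈsi:.nag.ti.pu.not.bon.

3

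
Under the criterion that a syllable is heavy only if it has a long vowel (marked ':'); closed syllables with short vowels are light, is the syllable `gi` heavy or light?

light

`gi`: short vowel, open (no coda). Short vowel → light.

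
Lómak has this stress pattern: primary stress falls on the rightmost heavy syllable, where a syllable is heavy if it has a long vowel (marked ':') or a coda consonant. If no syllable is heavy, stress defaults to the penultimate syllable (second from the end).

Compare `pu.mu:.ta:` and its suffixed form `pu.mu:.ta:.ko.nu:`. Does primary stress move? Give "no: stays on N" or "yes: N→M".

Base `pu.mu:.ta:` (3 syllables):
  Weights: 1 pu L, 2 mu: H, 3 ta: H.
  Heavy syllables in the domain: 2, 3. The rightmost is syllable 3 (ta:).
  → primary stress on syllable 3.
Suffixed `pu.mu:.ta:.ko.nu:` (5 syllables):
  Weights: 1 pu L, 2 mu: H, 3 ta: H, 4 ko L, 5 nu: H.
  Heavy syllables in the domain: 2, 3, 5. The rightmost is syllable 5 (nu:).
  → primary stress on syllable 5.

yes: 3→5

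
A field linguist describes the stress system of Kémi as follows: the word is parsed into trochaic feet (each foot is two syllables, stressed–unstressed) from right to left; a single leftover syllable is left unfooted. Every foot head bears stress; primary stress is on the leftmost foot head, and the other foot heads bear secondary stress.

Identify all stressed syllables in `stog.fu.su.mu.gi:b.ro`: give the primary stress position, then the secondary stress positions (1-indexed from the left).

Parse right to left into trochaic (ˈσσ) feet: (ˈstog.fu) (ˈsu.mu) (ˈgi:b.ro).
Foot heads (stressed positions): 1, 3, 5.
End Rule Leftmost: primary stress on the leftmost head = syllable 1.
Secondary stress on 3, 5: ˈstog.fu.ˌsu.mu.ˌgi:b.ro.

primary 1, secondary 3, 5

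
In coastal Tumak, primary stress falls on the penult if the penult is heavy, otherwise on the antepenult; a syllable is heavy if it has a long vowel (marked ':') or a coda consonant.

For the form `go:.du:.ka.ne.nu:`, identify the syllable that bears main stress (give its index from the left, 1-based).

3

Weights: 3 ka L, 4 ne L, 5 nu: H.
The penult (syllable 4, ne) is light, so stress falls on the antepenult (syllable 3, ka).
Primary stress: syllable 3 → go:.du:.ˈka.ne.nu:.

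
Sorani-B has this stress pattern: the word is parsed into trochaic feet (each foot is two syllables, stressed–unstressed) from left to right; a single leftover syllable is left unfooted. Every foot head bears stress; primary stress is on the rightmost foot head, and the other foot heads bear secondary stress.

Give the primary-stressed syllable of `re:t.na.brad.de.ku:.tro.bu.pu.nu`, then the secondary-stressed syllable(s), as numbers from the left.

Parse left to right into trochaic (ˈσσ) feet: (ˈre:t.na) (ˈbrad.de) (ˈku:.tro) (ˈbu.pu) nu. Syllable 9 is left unfooted.
Foot heads (stressed positions): 1, 3, 5, 7.
End Rule Rightmost: primary stress on the rightmost head = syllable 7.
Secondary stress on 1, 3, 5: ˌre:t.na.ˌbrad.de.ˌku:.tro.ˈbu.pu.nu.

primary 7, secondary 1, 3, 5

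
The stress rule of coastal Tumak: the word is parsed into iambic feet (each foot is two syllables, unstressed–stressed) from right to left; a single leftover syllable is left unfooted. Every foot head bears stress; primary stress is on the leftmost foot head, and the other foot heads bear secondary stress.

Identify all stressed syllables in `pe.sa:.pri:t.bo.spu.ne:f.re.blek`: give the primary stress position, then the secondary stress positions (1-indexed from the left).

primary 2, secondary 4, 6, 8

Parse right to left into iambic (σˈσ) feet: (pe.ˈsa:) (pri:t.ˈbo) (spu.ˈne:f) (re.ˈblek).
Foot heads (stressed positions): 2, 4, 6, 8.
End Rule Leftmost: primary stress on the leftmost head = syllable 2.
Secondary stress on 4, 6, 8: pe.ˈsa:.pri:t.ˌbo.spu.ˌne:f.re.ˌblek.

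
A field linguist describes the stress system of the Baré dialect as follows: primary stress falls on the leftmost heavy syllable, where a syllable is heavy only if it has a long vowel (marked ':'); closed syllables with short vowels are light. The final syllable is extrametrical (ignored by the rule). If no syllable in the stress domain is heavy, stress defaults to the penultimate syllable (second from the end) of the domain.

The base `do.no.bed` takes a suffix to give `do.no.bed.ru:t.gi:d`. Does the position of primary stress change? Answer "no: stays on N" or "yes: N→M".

yes: 1→4

Base `do.no.bed` (3 syllables):
  The final syllable (3, bed) is extrametrical; the stress domain is syllables 1–2.
  Weights: 1 do L, 2 no L.
  No heavy syllable in the domain; default to the penultimate syllable (second from the end) of the domain = syllable 1.
  → primary stress on syllable 1.
Suffixed `do.no.bed.ru:t.gi:d` (5 syllables):
  The final syllable (5, gi:d) is extrametrical; the stress domain is syllables 1–4.
  Weights: 1 do L, 2 no L, 3 bed L, 4 ru:t H.
  Heavy syllables in the domain: 4. The leftmost is syllable 4 (ru:t).
  → primary stress on syllable 4.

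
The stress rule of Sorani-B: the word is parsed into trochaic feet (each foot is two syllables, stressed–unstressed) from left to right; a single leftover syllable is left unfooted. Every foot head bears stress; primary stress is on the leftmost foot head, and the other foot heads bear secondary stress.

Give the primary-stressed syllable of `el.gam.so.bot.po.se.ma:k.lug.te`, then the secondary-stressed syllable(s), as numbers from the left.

primary 1, secondary 3, 5, 7

Parse left to right into trochaic (ˈσσ) feet: (ˈel.gam) (ˈso.bot) (ˈpo.se) (ˈma:k.lug) te. Syllable 9 is left unfooted.
Foot heads (stressed positions): 1, 3, 5, 7.
End Rule Leftmost: primary stress on the leftmost head = syllable 1.
Secondary stress on 3, 5, 7: ˈel.gam.ˌso.bot.ˌpo.se.ˌma:k.lug.te.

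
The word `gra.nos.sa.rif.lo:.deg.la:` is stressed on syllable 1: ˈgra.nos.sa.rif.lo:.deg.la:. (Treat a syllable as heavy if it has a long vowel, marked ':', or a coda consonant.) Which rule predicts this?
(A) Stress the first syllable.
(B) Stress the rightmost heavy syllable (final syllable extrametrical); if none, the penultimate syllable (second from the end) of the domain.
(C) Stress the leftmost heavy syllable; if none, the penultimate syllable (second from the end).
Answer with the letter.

Rule A → syllable 1 ✓.
Rule B → syllable 6 (observed: 1).
Rule C → syllable 2 (observed: 1).

A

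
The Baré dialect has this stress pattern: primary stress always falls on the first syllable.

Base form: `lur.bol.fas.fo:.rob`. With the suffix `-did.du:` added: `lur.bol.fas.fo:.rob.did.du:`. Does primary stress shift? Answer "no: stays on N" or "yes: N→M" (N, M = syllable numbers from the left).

no: stays on 1

Base `lur.bol.fas.fo:.rob` (5 syllables):
  The word has 5 syllables; the first syllable is syllable 1 (lur).
  → primary stress on syllable 1.
Suffixed `lur.bol.fas.fo:.rob.did.du:` (7 syllables):
  The word has 7 syllables; the first syllable is syllable 1 (lur).
  → primary stress on syllable 1.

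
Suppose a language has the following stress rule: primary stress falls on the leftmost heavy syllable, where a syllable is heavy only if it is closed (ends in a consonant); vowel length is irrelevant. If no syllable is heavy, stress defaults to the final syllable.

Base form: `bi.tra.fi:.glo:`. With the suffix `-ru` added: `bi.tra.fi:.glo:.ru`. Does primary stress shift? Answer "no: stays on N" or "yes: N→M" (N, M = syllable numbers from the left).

yes: 4→5

Base `bi.tra.fi:.glo:` (4 syllables):
  Weights: 1 bi L, 2 tra L, 3 fi: L, 4 glo: L.
  No heavy syllable in the domain; default to the final syllable = syllable 4.
  → primary stress on syllable 4.
Suffixed `bi.tra.fi:.glo:.ru` (5 syllables):
  Weights: 1 bi L, 2 tra L, 3 fi: L, 4 glo: L, 5 ru L.
  No heavy syllable in the domain; default to the final syllable = syllable 5.
  → primary stress on syllable 5.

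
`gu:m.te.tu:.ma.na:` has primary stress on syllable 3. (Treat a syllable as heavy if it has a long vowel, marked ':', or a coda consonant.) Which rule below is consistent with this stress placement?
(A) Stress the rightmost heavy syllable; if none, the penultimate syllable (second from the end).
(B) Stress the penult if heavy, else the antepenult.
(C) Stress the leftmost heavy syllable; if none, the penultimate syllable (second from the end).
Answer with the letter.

B

Rule A → syllable 5 (observed: 3).
Rule B → syllable 3 ✓.
Rule C → syllable 1 (observed: 3).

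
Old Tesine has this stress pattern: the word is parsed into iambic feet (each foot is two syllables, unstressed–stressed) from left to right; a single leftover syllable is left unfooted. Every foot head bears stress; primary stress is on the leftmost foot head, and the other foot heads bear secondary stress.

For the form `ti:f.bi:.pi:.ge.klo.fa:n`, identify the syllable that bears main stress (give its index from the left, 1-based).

Parse left to right into iambic (σˈσ) feet: (ti:f.ˈbi:) (pi:.ˈge) (klo.ˈfa:n).
Foot heads (stressed positions): 2, 4, 6.
End Rule Leftmost: primary stress on the leftmost head = syllable 2.
Primary stress: syllable 2 → ti:f.ˈbi:.pi:.ge.klo.fa:n.

2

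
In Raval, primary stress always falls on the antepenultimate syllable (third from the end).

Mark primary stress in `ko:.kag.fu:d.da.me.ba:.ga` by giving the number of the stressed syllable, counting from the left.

5

The word has 7 syllables; the antepenultimate syllable (third from the end) is syllable 5 (me).
Primary stress: syllable 5 → ko:.kag.fu:d.da.ˈme.ba:.ga.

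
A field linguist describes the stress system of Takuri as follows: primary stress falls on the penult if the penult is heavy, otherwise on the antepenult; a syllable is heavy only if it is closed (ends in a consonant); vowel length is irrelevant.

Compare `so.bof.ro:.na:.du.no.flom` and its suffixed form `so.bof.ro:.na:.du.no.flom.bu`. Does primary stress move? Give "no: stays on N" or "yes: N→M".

yes: 5→7

Base `so.bof.ro:.na:.du.no.flom` (7 syllables):
  Weights: 5 du L, 6 no L, 7 flom H.
  The penult (syllable 6, no) is light, so stress falls on the antepenult (syllable 5, du).
  → primary stress on syllable 5.
Suffixed `so.bof.ro:.na:.du.no.flom.bu` (8 syllables):
  Weights: 6 no L, 7 flom H, 8 bu L.
  The penult (syllable 7, flom) is heavy, so it takes stress.
  → primary stress on syllable 7.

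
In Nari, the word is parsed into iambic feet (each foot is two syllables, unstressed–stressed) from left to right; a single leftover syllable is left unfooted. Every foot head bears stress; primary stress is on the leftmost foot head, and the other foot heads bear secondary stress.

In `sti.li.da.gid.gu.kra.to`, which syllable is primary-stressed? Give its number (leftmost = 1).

Parse left to right into iambic (σˈσ) feet: (sti.ˈli) (da.ˈgid) (gu.ˈkra) to. Syllable 7 is left unfooted.
Foot heads (stressed positions): 2, 4, 6.
End Rule Leftmost: primary stress on the leftmost head = syllable 2.
Primary stress: syllable 2 → sti.ˈli.da.gid.gu.kra.to.

2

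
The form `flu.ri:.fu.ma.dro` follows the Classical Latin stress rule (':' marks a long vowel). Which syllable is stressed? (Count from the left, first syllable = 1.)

Classical Latin: stress the penult if heavy (long vowel or closed), else the antepenult.
Weights: 3 fu L, 4 ma L, 5 dro L.
The penult (syllable 4, ma) is light, so stress falls on the antepenult (syllable 3, fu).
Stress on syllable 3: flu.ri:.ˈfu.ma.dro.

3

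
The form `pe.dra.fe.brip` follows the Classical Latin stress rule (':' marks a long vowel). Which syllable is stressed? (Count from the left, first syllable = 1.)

Classical Latin: stress the penult if heavy (long vowel or closed), else the antepenult.
Weights: 2 dra L, 3 fe L, 4 brip H.
The penult (syllable 3, fe) is light, so stress falls on the antepenult (syllable 2, dra).
Stress on syllable 2: pe.ˈdra.fe.brip.

2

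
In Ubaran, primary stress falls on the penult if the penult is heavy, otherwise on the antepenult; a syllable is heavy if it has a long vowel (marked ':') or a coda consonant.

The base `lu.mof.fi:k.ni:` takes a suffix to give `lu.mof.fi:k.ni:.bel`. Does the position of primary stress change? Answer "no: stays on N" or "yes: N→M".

Base `lu.mof.fi:k.ni:` (4 syllables):
  Weights: 2 mof H, 3 fi:k H, 4 ni: H.
  The penult (syllable 3, fi:k) is heavy, so it takes stress.
  → primary stress on syllable 3.
Suffixed `lu.mof.fi:k.ni:.bel` (5 syllables):
  Weights: 3 fi:k H, 4 ni: H, 5 bel H.
  The penult (syllable 4, ni:) is heavy, so it takes stress.
  → primary stress on syllable 4.

yes: 3→4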